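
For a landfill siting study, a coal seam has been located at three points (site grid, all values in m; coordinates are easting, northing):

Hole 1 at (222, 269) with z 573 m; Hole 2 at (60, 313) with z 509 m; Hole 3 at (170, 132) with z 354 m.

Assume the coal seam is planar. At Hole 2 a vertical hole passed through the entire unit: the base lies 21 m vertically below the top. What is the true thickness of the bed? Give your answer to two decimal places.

Two edge vectors: Hole 1→Hole 2 = (-162, 44, -64), Hole 1→Hole 3 = (-52, -137, -219).
Normal n = (Hole 1→Hole 2) × (Hole 1→Hole 3) = (-18404, -32150, 24482).
So ∂z/∂easting = −n_x/n_z = 0.75174 and ∂z/∂northing = −n_y/n_z = 1.31321.
|∇z| = √(a²+b²) = 1.51315, so dip δ = arctan(1.51315) = 56.54°.
True thickness = vertical thickness × cos δ = 21 × cos 56.54° = 11.58 m.

11.58 m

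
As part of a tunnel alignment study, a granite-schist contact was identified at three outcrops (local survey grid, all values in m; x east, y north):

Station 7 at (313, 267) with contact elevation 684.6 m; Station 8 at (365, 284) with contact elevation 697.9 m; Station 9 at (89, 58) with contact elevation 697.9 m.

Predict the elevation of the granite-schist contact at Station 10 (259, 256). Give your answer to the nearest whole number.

Two edge vectors: Station 7→Station 8 = (52, 17, 13.3), Station 7→Station 9 = (-224, -209, 13.3).
Normal n = (Station 7→Station 8) × (Station 7→Station 9) = (3005.8, -3670.8, -7060).
So ∂z/∂x = −n_x/n_z = 0.42575 and ∂z/∂y = −n_y/n_z = −0.51994.
Intercept c from Station 7: 684.6 − 133.26 + 138.82 = 690.16.
At (259, 256): z = 110.3 − 133.1 + 690.16 = 667.3 m.

667 m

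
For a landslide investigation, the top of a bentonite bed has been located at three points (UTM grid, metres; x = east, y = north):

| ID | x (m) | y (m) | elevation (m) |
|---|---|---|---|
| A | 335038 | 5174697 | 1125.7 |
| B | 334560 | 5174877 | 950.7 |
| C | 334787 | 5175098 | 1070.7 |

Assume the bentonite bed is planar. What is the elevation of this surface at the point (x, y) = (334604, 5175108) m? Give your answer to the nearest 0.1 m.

Two edge vectors: A→B = (-478, 180, -175), A→C = (-251, 401, -55).
Normal n = (A→B) × (A→C) = (60275, 17635, -146498).
So ∂z/∂x = −n_x/n_z = 0.411439064 and ∂z/∂y = −n_y/n_z = 0.120377070.
Intercept c from A: 1125.7 − 137847.72 − 622914.86 = −759636.88.
At (334604, 5175108): z = 137669.2 + 622964.3 − 759636.88 = 996.6 m.

996.6 m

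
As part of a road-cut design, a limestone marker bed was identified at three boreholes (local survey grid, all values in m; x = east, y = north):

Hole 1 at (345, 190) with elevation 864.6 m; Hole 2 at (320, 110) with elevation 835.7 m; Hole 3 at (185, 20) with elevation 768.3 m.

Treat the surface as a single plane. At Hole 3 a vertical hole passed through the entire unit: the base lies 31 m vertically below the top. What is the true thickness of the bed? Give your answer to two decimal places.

28.61 m

Let the plane be z = a·x + b·y + c.
Hole 2−Hole 1: −25a − 80b = −28.9;  Hole 3−Hole 1: −160a − 170b = −96.3.
Solving gives a = 0.32643, b = 0.25924.
|∇z| = √(a²+b²) = 0.41685, so dip δ = arctan(0.41685) = 22.63°.
True thickness = vertical thickness × cos δ = 31 × cos 22.63° = 28.61 m.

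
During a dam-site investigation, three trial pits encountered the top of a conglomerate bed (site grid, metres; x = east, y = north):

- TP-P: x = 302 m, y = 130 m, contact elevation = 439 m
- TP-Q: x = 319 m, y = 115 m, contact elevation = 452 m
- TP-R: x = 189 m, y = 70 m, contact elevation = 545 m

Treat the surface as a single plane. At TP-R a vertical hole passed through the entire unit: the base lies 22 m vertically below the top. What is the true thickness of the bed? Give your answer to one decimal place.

13.8 m

Let the plane be z = a·x + b·y + c.
TP-Q−TP-P: 17a − 15b = 13;  TP-R−TP-P: −113a − 60b = 106.
Solving gives a = −0.29834, b = −1.20479.
|∇z| = √(a²+b²) = 1.24118, so dip δ = arctan(1.24118) = 51.14°.
True thickness = vertical thickness × cos δ = 22 × cos 51.14° = 13.8 m.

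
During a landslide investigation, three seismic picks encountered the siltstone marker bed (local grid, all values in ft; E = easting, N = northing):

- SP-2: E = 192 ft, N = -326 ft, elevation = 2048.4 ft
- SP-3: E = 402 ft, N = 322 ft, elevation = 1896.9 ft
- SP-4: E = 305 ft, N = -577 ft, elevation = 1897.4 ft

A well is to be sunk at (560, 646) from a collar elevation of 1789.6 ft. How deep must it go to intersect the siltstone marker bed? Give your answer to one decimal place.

25.6 ft

Two edge vectors: SP-2→SP-3 = (210, 648, -151.5), SP-2→SP-4 = (113, -251, -151).
Normal n = (SP-2→SP-3) × (SP-2→SP-4) = (-135874.5, 14590.5, -125934).
So ∂z/∂E = −n_x/n_z = −1.07893 and ∂z/∂N = −n_y/n_z = 0.11586.
Intercept c from SP-2: 2048.4 + 207.16 + 37.77 = 2293.33.
At (560, 646): z_contact = −604.20 + 74.84 + 2293.33 = 1763.97 ft.
Depth below ground = 1789.6 − 1763.97 = 25.6 ft.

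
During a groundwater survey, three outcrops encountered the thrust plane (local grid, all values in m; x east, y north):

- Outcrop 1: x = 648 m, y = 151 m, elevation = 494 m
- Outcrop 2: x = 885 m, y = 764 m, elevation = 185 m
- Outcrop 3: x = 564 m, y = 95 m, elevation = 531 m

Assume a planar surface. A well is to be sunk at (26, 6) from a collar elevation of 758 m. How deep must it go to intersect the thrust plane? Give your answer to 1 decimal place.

111.3 m

Let the plane be z = a·x + b·y + c.
Outcrop 2−Outcrop 1: 237a + 613b = −309;  Outcrop 3−Outcrop 1: −84a − 56b = 37.
Solving gives a = −0.14069, b = −0.44969.
Then c = 494 − a·648 − b·151 = 653.07.
At (26, 6): z_contact = −3.66 − 2.70 + 653.07 = 646.71 m.
Depth below ground = 758 − 646.71 = 111.3 m.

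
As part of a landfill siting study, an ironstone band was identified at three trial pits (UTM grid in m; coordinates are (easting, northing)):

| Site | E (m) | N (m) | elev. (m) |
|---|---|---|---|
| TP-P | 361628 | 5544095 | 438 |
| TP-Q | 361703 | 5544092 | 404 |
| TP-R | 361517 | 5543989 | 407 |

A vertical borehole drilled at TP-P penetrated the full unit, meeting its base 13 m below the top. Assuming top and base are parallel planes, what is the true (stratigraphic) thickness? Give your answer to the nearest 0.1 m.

9.9 m

Two edge vectors: TP-P→TP-Q = (75, -3, -34), TP-P→TP-R = (-111, -106, -31).
Normal n = (TP-P→TP-Q) × (TP-P→TP-R) = (-3511, 6099, -8283).
So ∂z/∂E = −n_x/n_z = −0.42388 and ∂z/∂N = −n_y/n_z = 0.73633.
|∇z| = √(a²+b²) = 0.84962, so dip δ = arctan(0.84962) = 40.35°.
True thickness = vertical thickness × cos δ = 13 × cos 40.35° = 9.9 m.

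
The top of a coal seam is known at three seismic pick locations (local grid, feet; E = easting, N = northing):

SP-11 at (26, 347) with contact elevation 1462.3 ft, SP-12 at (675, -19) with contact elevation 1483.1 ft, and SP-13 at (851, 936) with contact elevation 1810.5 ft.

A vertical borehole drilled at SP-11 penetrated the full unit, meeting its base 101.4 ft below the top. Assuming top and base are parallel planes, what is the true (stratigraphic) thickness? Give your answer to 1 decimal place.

Two edge vectors: SP-11→SP-12 = (649, -366, 20.8), SP-11→SP-13 = (825, 589, 348.2).
Normal n = (SP-11→SP-12) × (SP-11→SP-13) = (-139692.4, -208821.8, 684211).
So ∂z/∂E = −n_x/n_z = 0.20417 and ∂z/∂N = −n_y/n_z = 0.30520.
|∇z| = √(a²+b²) = 0.36719, so dip δ = arctan(0.36719) = 20.16°.
True thickness = vertical thickness × cos δ = 101.4 × cos 20.16° = 95.2 ft.

95.2 ft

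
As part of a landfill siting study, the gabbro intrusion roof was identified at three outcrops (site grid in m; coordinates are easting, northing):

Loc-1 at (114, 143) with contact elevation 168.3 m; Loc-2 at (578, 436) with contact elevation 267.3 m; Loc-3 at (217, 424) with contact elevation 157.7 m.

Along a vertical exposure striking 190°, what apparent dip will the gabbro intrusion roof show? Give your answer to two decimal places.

Two edge vectors: Loc-1→Loc-2 = (464, 293, 99), Loc-1→Loc-3 = (103, 281, -10.6).
Normal n = (Loc-1→Loc-2) × (Loc-1→Loc-3) = (-30924.8, 15115.4, 100205).
So ∂z/∂easting = −n_x/n_z = 0.30862 and ∂z/∂northing = −n_y/n_z = −0.15084.
Unit vector along 190° is (sin 190°, cos 190°) = (-0.1736, -0.9848).
Slope in that direction = a·(-0.1736) + b·(-0.9848) = 0.09496.
Apparent dip = arctan|0.09496| = 5.42° (true dip is 19.0°, so apparent ≤ true as expected).

5.42°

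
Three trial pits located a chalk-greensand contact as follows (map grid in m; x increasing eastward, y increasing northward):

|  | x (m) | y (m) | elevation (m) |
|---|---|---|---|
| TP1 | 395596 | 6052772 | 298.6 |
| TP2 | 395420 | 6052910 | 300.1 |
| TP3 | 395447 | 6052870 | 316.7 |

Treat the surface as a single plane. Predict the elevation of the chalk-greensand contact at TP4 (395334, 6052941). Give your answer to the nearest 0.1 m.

333.4 m

Two edge vectors: TP1→TP2 = (-176, 138, 1.5), TP1→TP3 = (-149, 98, 18.1).
Normal n = (TP1→TP2) × (TP1→TP3) = (2350.8, 2962.1, 3314).
So ∂z/∂x = −n_x/n_z = −0.709354255 and ∂z/∂y = −n_y/n_z = −0.893814122.
Intercept c from TP1: 298.6 + 280617.71 + 5410053.09 = 5690969.40.
At (395334, 6052941): z = −280431.9 − 5410204.1 + 5690969.40 = 333.4 m.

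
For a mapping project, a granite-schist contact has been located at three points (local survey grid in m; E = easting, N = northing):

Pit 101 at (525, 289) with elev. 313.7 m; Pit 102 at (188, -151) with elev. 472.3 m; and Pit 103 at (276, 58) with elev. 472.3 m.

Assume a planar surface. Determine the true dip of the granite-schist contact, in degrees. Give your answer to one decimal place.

48.6°

Let the plane be z = a·E + b·N + c.
Pit 102−Pit 101: −337a − 440b = 158.6;  Pit 103−Pit 101: −249a − 231b = 158.6.
Solving gives a = −1.04523, b = 0.44010.
Gradient magnitude |∇z| = √(a² + b²) = √(1.09251 + 0.19369) = 1.13410.
True dip = arctan(1.13410) = 48.6°, dipping toward ESE (azimuth ≈ 113°).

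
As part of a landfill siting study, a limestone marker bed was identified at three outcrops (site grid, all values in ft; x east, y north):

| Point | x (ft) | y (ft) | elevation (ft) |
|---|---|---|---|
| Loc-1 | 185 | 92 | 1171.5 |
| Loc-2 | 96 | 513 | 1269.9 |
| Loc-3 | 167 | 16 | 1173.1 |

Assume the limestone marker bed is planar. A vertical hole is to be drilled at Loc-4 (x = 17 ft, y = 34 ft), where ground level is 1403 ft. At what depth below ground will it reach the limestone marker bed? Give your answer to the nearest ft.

143 ft

Two edge vectors: Loc-1→Loc-2 = (-89, 421, 98.4), Loc-1→Loc-3 = (-18, -76, 1.6).
Normal n = (Loc-1→Loc-2) × (Loc-1→Loc-3) = (8152, -1628.8, 14342).
So ∂z/∂x = −n_x/n_z = −0.56840 and ∂z/∂y = −n_y/n_z = 0.11357.
Intercept c from Loc-1: 1171.5 + 105.15 − 10.45 = 1266.21.
At (17, 34): z_contact = −9.7 + 3.9 + 1266.21 = 1260.4 ft.
Depth below ground = 1403 − 1260.4 = 143 ft.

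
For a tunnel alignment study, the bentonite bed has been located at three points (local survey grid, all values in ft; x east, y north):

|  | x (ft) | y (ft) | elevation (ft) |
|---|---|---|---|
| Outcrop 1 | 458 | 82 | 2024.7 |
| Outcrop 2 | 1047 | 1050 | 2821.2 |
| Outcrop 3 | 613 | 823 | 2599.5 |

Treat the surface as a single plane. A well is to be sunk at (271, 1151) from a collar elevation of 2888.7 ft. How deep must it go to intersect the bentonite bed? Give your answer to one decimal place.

Let the plane be z = a·x + b·y + c.
Outcrop 2−Outcrop 1: 589a + 968b = 796.5;  Outcrop 3−Outcrop 1: 155a + 741b = 574.8.
Solving gives a = 0.118013, b = 0.751023.
Then c = 2024.7 − a·458 − b·82 = 1909.07.
At (271, 1151): z_contact = 31.98 + 864.43 + 1909.07 = 2805.47 ft.
Depth below ground = 2888.7 − 2805.47 = 83.2 ft.

83.2 ft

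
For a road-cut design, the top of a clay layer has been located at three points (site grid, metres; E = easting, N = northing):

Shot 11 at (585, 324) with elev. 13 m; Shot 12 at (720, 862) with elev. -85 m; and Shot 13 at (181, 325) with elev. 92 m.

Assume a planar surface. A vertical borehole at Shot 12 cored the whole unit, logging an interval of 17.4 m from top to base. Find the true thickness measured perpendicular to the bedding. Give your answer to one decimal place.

16.9 m

Two edge vectors: Shot 11→Shot 12 = (135, 538, -98), Shot 11→Shot 13 = (-404, 1, 79).
Normal n = (Shot 11→Shot 12) × (Shot 11→Shot 13) = (42600, 28927, 217487).
So ∂z/∂E = −n_x/n_z = −0.19587 and ∂z/∂N = −n_y/n_z = −0.13301.
|∇z| = √(a²+b²) = 0.23676, so dip δ = arctan(0.23676) = 13.32°.
True thickness = vertical thickness × cos δ = 17.4 × cos 13.32° = 16.9 m.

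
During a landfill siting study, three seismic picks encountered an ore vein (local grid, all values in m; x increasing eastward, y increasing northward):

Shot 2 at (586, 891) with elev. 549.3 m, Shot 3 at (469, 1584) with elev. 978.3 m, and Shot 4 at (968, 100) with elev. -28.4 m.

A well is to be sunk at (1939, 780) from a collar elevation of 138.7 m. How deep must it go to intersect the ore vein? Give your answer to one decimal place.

130.9 m

Let the plane be z = a·x + b·y + c.
Shot 3−Shot 2: −117a + 693b = 429;  Shot 4−Shot 2: 382a − 791b = −577.7.
Solving gives a = −0.354324, b = 0.559227.
Then c = 549.3 − a·586 − b·891 = 258.66.
At (1939, 780): z_contact = −687.03 + 436.20 + 258.66 = 7.83 m.
Depth below ground = 138.7 − 7.83 = 130.9 m.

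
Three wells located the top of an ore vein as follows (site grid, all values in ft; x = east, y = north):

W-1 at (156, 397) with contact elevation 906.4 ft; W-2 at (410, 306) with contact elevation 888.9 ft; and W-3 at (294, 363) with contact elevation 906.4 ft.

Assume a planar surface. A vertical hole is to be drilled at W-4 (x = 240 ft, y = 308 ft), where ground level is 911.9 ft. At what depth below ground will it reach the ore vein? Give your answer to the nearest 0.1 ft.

47.6 ft

Let the plane be z = a·x + b·y + c.
W-2−W-1: 254a − 91b = −17.5;  W-3−W-1: 138a − 34b = 0.
Solving gives a = 0.15171, b = 0.61576.
Then c = 906.4 − a·156 − b·397 = 638.28.
At (240, 308): z_contact = 36.41 + 189.65 + 638.28 = 864.34 ft.
Depth below ground = 911.9 − 864.34 = 47.6 ft.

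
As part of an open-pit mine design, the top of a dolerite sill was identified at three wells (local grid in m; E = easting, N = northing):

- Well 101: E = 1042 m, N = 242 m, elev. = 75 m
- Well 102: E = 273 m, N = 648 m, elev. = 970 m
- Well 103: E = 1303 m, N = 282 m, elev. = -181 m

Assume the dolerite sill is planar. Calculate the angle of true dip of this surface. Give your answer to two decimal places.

Two edge vectors: Well 101→Well 102 = (-769, 406, 895), Well 101→Well 103 = (261, 40, -256).
Normal n = (Well 101→Well 102) × (Well 101→Well 103) = (-139736, 36731, -136726).
So ∂z/∂E = −n_x/n_z = −1.02201 and ∂z/∂N = −n_y/n_z = 0.26865.
Gradient magnitude |∇z| = √(a² + b²) = √(1.04451 + 0.07217) = 1.05673.
True dip = arctan(1.05673) = 46.58°, dipping toward ESE (azimuth ≈ 105°).

46.58°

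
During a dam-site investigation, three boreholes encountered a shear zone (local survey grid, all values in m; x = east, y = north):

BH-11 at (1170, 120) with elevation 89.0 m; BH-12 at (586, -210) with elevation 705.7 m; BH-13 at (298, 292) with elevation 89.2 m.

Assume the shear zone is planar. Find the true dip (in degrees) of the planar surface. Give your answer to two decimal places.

54.69°

Let the plane be z = a·x + b·y + c.
BH-12−BH-11: −584a − 330b = 616.7;  BH-13−BH-11: −872a + 172b = 0.2.
Solving gives a = −0.27341, b = −1.38494.
Gradient magnitude |∇z| = √(a² + b²) = √(0.07475 + 1.91806) = 1.41167.
True dip = arctan(1.41167) = 54.69°, dipping toward N (azimuth ≈ 011°).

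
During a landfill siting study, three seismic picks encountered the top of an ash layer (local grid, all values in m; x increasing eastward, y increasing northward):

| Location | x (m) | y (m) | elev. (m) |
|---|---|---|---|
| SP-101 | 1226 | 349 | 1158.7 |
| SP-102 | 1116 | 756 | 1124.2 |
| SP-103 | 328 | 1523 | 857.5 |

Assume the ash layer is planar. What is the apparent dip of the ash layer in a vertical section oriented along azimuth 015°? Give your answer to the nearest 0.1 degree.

5.6°

Let the plane be z = a·x + b·y + c.
SP-102−SP-101: −110a + 407b = −34.5;  SP-103−SP-101: −898a + 1174b = −301.2.
Solving gives a = 0.34731, b = 0.00910.
Unit vector along 015° is (sin 15°, cos 15°) = (0.2588, 0.9659).
Slope in that direction = a·(0.2588) + b·(0.9659) = 0.09868.
Apparent dip = arctan|0.09868| = 5.6° (true dip is 19.2°, so apparent ≤ true as expected).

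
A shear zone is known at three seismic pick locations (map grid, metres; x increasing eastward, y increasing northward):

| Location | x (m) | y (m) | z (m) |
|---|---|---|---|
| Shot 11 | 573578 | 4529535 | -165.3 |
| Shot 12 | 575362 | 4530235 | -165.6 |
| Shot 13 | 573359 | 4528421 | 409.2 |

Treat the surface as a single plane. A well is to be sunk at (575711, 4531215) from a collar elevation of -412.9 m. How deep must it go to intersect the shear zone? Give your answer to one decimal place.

Let the plane be z = a·x + b·y + c.
Shot 12−Shot 11: 1784a + 700b = −0.3;  Shot 13−Shot 11: −219a − 1114b = 574.5.
Solving gives a = 0.219083506, b = −0.558778535.
Then c = -165.3 − a·573578 − b·4529535 = 2405180.15.
At (575711, 4531215): z_contact = 126128.78 − 2531945.68 + 2405180.15 = -636.74 m.
Depth below ground = -412.9 − (-636.74) = 223.8 m.

223.8 m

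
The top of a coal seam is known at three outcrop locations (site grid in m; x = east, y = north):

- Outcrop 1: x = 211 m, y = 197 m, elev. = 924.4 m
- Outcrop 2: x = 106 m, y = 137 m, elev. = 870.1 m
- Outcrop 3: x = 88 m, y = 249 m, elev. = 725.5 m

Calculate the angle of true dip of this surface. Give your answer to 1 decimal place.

Two edge vectors: Outcrop 1→Outcrop 2 = (-105, -60, -54.3), Outcrop 1→Outcrop 3 = (-123, 52, -198.9).
Normal n = (Outcrop 1→Outcrop 2) × (Outcrop 1→Outcrop 3) = (14757.6, -14205.6, -12840).
So ∂z/∂x = −n_x/n_z = 1.14935 and ∂z/∂y = −n_y/n_z = −1.10636.
Gradient magnitude |∇z| = √(a² + b²) = √(1.32100 + 1.22402) = 1.59531.
True dip = arctan(1.59531) = 57.9°, dipping toward NW (azimuth ≈ 314°).

57.9°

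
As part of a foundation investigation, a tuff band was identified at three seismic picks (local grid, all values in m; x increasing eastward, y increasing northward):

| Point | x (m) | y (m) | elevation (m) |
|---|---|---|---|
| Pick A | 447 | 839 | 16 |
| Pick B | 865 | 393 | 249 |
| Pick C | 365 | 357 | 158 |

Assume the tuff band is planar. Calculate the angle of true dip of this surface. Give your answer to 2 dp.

21.23°

Two edge vectors: Pick A→Pick B = (418, -446, 233), Pick A→Pick C = (-82, -482, 142).
Normal n = (Pick A→Pick B) × (Pick A→Pick C) = (48974, -78462, -238048).
So ∂z/∂x = −n_x/n_z = 0.20573 and ∂z/∂y = −n_y/n_z = −0.32961.
Gradient magnitude |∇z| = √(a² + b²) = √(0.04233 + 0.10864) = 0.38854.
True dip = arctan(0.38854) = 21.23°, dipping toward NNW (azimuth ≈ 328°).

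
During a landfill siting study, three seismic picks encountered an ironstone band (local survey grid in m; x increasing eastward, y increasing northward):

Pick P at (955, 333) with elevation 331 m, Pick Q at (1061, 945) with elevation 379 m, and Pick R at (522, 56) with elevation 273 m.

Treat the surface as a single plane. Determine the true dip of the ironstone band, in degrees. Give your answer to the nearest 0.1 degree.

Two edge vectors: Pick P→Pick Q = (106, 612, 48), Pick P→Pick R = (-433, -277, -58).
Normal n = (Pick P→Pick Q) × (Pick P→Pick R) = (-22200, -14636, 235634).
So ∂z/∂x = −n_x/n_z = 0.09421 and ∂z/∂y = −n_y/n_z = 0.06211.
Gradient magnitude |∇z| = √(a² + b²) = √(0.00888 + 0.00386) = 0.11285.
True dip = arctan(0.11285) = 6.4°, dipping toward WSW (azimuth ≈ 237°).

6.4°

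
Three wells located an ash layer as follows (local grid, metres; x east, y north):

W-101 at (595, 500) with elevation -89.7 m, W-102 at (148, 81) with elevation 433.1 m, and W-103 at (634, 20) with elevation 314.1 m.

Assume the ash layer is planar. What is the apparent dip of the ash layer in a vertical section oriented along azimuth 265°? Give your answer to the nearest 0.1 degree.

Two edge vectors: W-101→W-102 = (-447, -419, 522.8), W-101→W-103 = (39, -480, 403.8).
Normal n = (W-101→W-102) × (W-101→W-103) = (81751.8, 200887.8, 230901).
So ∂z/∂x = −n_x/n_z = −0.35406 and ∂z/∂y = −n_y/n_z = −0.87002.
Unit vector along 265° is (sin 265°, cos 265°) = (-0.9962, -0.0872).
Slope in that direction = a·(-0.9962) + b·(-0.0872) = 0.42854.
Apparent dip = arctan|0.42854| = 23.2° (true dip is 43.2°, so apparent ≤ true as expected).

23.2°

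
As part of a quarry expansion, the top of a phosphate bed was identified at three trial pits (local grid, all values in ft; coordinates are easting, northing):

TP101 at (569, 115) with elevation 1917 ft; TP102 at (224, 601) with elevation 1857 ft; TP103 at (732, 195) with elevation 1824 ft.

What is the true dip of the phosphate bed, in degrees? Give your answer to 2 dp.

Two edge vectors: TP101→TP102 = (-345, 486, -60), TP101→TP103 = (163, 80, -93).
Normal n = (TP101→TP102) × (TP101→TP103) = (-40398, -41865, -106818).
So ∂z/∂easting = −n_x/n_z = −0.37819 and ∂z/∂northing = −n_y/n_z = −0.39193.
Gradient magnitude |∇z| = √(a² + b²) = √(0.14303 + 0.15361) = 0.54465.
True dip = arctan(0.54465) = 28.57°, dipping toward NE (azimuth ≈ 044°).

28.57°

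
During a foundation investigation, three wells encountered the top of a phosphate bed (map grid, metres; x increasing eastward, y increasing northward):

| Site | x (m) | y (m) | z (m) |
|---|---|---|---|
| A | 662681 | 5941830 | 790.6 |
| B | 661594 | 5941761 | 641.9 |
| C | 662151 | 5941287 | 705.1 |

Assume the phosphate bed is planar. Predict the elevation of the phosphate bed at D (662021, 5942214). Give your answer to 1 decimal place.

Let the plane be z = a·x + b·y + c.
B−A: −1087a − 69b = −148.7;  C−A: −530a − 543b = −85.5.
Solving gives a = 0.135178834, b = 0.025516056.
Then c = 790.6 − a·662681 − b·5941830 = −240401.91.
At (662021, 5942214): z = 89491.2 + 151621.9 − 240401.91 = 711.2 m.

711.2 m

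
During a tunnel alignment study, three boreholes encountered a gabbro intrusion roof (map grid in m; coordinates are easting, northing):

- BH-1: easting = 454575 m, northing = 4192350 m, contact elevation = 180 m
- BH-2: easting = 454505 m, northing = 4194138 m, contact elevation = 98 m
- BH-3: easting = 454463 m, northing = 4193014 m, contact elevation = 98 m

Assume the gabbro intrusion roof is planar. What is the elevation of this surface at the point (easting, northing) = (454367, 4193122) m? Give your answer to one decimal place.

Two edge vectors: BH-1→BH-2 = (-70, 1788, -82), BH-1→BH-3 = (-112, 664, -82).
Normal n = (BH-1→BH-2) × (BH-1→BH-3) = (-92168, 3444, 153776).
So ∂z/∂easting = −n_x/n_z = 0.599365311 and ∂z/∂northing = −n_y/n_z = −0.022396213.
Intercept c from BH-1: 180 − 272456.49 + 93892.76 = −178383.72.
At (454367, 4193122): z = 272331.8 − 93910.1 − 178383.72 = 38.0 m.

38.0 m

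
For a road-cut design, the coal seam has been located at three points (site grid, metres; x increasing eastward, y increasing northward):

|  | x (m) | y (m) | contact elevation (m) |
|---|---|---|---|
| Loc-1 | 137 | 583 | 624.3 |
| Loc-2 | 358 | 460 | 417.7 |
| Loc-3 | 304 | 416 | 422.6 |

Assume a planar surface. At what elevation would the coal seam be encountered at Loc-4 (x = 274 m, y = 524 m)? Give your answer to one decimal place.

Two edge vectors: Loc-1→Loc-2 = (221, -123, -206.6), Loc-1→Loc-3 = (167, -167, -201.7).
Normal n = (Loc-1→Loc-2) × (Loc-1→Loc-3) = (-9693.1, 10073.5, -16366).
So ∂z/∂x = −n_x/n_z = −0.59227 and ∂z/∂y = −n_y/n_z = 0.61551.
Intercept c from Loc-1: 624.3 + 81.14 − 358.84 = 346.60.
At (274, 524): z = −162.3 + 322.5 + 346.60 = 506.8 m.

506.8 m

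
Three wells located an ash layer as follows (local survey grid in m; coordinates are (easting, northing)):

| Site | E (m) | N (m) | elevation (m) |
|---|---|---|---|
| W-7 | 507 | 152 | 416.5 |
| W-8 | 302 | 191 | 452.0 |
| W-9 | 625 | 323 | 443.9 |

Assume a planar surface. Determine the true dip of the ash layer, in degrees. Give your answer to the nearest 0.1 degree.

Let the plane be z = a·E + b·N + c.
W-8−W-7: −205a + 39b = 35.5;  W-9−W-7: 118a + 171b = 27.4.
Solving gives a = −0.12613, b = 0.24727.
Gradient magnitude |∇z| = √(a² + b²) = √(0.01591 + 0.06114) = 0.27758.
True dip = arctan(0.27758) = 15.5°, dipping toward SSE (azimuth ≈ 153°).

15.5°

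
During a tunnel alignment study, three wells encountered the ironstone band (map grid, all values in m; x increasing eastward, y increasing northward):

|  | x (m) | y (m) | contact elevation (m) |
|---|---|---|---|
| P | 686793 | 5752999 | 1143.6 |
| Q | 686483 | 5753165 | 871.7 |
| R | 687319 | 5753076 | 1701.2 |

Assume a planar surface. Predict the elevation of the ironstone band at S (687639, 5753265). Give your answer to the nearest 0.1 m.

Two edge vectors: P→Q = (-310, 166, -271.9), P→R = (526, 77, 557.6).
Normal n = (P→Q) × (P→R) = (113497.9, 29836.6, -111186).
So ∂z/∂x = −n_x/n_z = 1.020793085 and ∂z/∂y = −n_y/n_z = 0.268348533.
Intercept c from P: 1143.6 − 701073.55 − 1543808.84 = −2243738.79.
At (687639, 5753265): z = 701937.1 + 1543880.2 − 2243738.79 = 2078.6 m.

2078.6 m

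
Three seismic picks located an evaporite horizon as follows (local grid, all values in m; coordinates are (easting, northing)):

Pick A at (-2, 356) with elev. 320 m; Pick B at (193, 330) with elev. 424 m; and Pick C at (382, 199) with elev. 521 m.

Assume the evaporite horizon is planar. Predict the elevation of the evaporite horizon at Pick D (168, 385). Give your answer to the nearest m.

Let the plane be z = a·E + b·N + c.
Pick B−Pick A: 195a − 26b = 104;  Pick C−Pick A: 384a − 157b = 201.
Solving gives a = 0.53812, b = 0.03592.
Then c = 320 − a·-2 − b·356 = 308.29.
At (168, 385): z = 90.4 + 13.8 + 308.29 = 412.5 m.

413 m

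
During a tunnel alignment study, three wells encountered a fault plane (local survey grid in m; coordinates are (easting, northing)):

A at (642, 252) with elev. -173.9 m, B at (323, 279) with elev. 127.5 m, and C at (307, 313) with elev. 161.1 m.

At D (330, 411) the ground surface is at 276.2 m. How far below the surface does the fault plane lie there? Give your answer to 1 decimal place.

Let the plane be z = a·E + b·N + c.
B−A: −319a + 27b = 301.4;  C−A: −335a + 61b = 335.
Solving gives a = −0.89691, b = 0.56616.
Then c = -173.9 − a·642 − b·252 = 259.24.
At (330, 411): z_contact = −295.98 + 232.69 + 259.24 = 195.95 m.
Depth below ground = 276.2 − 195.95 = 80.2 m.

80.2 m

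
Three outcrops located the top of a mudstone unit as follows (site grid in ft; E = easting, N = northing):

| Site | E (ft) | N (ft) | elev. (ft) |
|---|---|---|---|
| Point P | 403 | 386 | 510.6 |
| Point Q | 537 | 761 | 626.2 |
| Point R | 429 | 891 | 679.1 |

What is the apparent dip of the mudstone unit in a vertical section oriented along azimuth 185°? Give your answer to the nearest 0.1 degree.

Two edge vectors: Point P→Point Q = (134, 375, 115.6), Point P→Point R = (26, 505, 168.5).
Normal n = (Point P→Point Q) × (Point P→Point R) = (4809.5, -19573.4, 57920).
So ∂z/∂E = −n_x/n_z = −0.08304 and ∂z/∂N = −n_y/n_z = 0.33794.
Unit vector along 185° is (sin 185°, cos 185°) = (-0.0872, -0.9962).
Slope in that direction = a·(-0.0872) + b·(-0.9962) = −0.32942.
Apparent dip = arctan|0.32942| = 18.2° (true dip is 19.2°, so apparent ≤ true as expected).

18.2°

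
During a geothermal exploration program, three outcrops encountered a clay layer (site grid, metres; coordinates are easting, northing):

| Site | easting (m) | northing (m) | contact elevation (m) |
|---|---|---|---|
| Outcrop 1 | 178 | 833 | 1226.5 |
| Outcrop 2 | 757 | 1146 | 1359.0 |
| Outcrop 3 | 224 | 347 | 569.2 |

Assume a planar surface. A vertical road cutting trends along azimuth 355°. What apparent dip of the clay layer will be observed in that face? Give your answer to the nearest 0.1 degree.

53.3°

Two edge vectors: Outcrop 1→Outcrop 2 = (579, 313, 132.5), Outcrop 1→Outcrop 3 = (46, -486, -657.3).
Normal n = (Outcrop 1→Outcrop 2) × (Outcrop 1→Outcrop 3) = (-141339.9, 386671.7, -295792).
So ∂z/∂easting = −n_x/n_z = −0.47784 and ∂z/∂northing = −n_y/n_z = 1.30724.
Unit vector along 355° is (sin 355°, cos 355°) = (-0.0872, 0.9962).
Slope in that direction = a·(-0.0872) + b·(0.9962) = 1.34391.
Apparent dip = arctan|1.34391| = 53.3° (true dip is 54.3°, so apparent ≤ true as expected).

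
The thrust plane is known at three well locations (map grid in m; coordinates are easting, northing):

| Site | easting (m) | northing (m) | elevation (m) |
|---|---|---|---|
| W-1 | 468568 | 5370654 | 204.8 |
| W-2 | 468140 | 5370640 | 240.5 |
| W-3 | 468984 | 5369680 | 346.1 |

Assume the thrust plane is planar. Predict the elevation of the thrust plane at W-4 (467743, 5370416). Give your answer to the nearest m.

311 m

Two edge vectors: W-1→W-2 = (-428, -14, 35.7), W-1→W-3 = (416, -974, 141.3).
Normal n = (W-1→W-2) × (W-1→W-3) = (32793.6, 75327.6, 422696).
So ∂z/∂easting = −n_x/n_z = −0.07758200 and ∂z/∂northing = −n_y/n_z = −0.17820751.
Intercept c from W-1: 204.8 + 36352.44 + 957090.86 = 993648.10.
At (467743, 5370416): z = −36288.4 − 957048.4 + 993648.10 = 311.2 m.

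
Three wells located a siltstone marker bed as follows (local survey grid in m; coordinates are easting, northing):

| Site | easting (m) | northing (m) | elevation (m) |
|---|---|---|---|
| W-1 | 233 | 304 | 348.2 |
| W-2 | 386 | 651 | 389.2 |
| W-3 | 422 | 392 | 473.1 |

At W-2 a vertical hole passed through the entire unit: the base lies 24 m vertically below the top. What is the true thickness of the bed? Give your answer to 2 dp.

18.81 m

Two edge vectors: W-1→W-2 = (153, 347, 41), W-1→W-3 = (189, 88, 124.9).
Normal n = (W-1→W-2) × (W-1→W-3) = (39732.3, -11360.7, -52119).
So ∂z/∂easting = −n_x/n_z = 0.76234 and ∂z/∂northing = −n_y/n_z = −0.21798.
|∇z| = √(a²+b²) = 0.79289, so dip δ = arctan(0.79289) = 38.41°.
True thickness = vertical thickness × cos δ = 24 × cos 38.41° = 18.81 m.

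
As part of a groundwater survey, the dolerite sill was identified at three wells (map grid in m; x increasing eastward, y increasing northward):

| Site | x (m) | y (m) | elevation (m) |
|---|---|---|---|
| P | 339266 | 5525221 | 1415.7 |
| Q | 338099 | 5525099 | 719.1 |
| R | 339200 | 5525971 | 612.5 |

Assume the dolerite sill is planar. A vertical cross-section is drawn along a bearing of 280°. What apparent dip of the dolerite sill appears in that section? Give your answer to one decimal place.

40.9°

Two edge vectors: P→Q = (-1167, -122, -696.6), P→R = (-66, 750, -803.2).
Normal n = (P→Q) × (P→R) = (620440.4, -891358.8, -883302).
So ∂z/∂x = −n_x/n_z = 0.70241 and ∂z/∂y = −n_y/n_z = −1.00912.
Unit vector along 280° is (sin 280°, cos 280°) = (-0.9848, 0.1736).
Slope in that direction = a·(-0.9848) + b·(0.1736) = −0.86697.
Apparent dip = arctan|0.86697| = 40.9° (true dip is 50.9°, so apparent ≤ true as expected).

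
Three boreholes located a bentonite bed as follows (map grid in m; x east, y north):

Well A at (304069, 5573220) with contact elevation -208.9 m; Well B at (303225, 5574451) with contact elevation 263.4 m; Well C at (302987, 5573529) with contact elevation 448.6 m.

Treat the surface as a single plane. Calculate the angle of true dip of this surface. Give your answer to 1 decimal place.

Two edge vectors: Well A→Well B = (-844, 1231, 472.3), Well A→Well C = (-1082, 309, 657.5).
Normal n = (Well A→Well B) × (Well A→Well C) = (663441.8, 43901.4, 1071146).
So ∂z/∂x = −n_x/n_z = −0.61938 and ∂z/∂y = −n_y/n_z = −0.04099.
Gradient magnitude |∇z| = √(a² + b²) = √(0.38363 + 0.00168) = 0.62073.
True dip = arctan(0.62073) = 31.8°, dipping toward E (azimuth ≈ 086°).

31.8°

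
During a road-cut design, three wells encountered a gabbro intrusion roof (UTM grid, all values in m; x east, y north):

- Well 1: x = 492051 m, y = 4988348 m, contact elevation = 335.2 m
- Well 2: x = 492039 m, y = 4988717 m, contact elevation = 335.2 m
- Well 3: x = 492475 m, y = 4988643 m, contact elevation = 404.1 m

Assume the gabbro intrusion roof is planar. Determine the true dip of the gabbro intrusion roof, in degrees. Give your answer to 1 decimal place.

Two edge vectors: Well 1→Well 2 = (-12, 369, 0), Well 1→Well 3 = (424, 295, 68.9).
Normal n = (Well 1→Well 2) × (Well 1→Well 3) = (25424.1, 826.8, -159996).
So ∂z/∂x = −n_x/n_z = 0.15890 and ∂z/∂y = −n_y/n_z = 0.00517.
Gradient magnitude |∇z| = √(a² + b²) = √(0.02525 + 0.00003) = 0.15899.
True dip = arctan(0.15899) = 9.0°, dipping toward W (azimuth ≈ 268°).

9.0°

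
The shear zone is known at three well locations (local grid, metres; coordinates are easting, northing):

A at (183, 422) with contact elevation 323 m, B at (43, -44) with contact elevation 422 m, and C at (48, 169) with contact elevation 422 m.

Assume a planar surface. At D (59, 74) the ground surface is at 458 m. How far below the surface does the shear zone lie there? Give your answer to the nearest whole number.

46 m

Two edge vectors: A→B = (-140, -466, 99), A→C = (-135, -253, 99).
Normal n = (A→B) × (A→C) = (-21087, 495, -27490).
So ∂z/∂easting = −n_x/n_z = −0.76708 and ∂z/∂northing = −n_y/n_z = 0.01801.
Intercept c from A: 323 + 140.38 − 7.60 = 455.78.
At (59, 74): z_contact = −45.3 + 1.3 + 455.78 = 411.9 m.
Depth below ground = 458 − 411.9 = 46 m.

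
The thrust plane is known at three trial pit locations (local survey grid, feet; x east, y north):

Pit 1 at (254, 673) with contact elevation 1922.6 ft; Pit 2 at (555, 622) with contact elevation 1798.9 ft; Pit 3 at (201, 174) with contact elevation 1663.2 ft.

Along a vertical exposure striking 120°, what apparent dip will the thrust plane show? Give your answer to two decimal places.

28.87°

Let the plane be z = a·x + b·y + c.
Pit 2−Pit 1: 301a − 51b = −123.7;  Pit 3−Pit 1: −53a − 499b = −259.4.
Solving gives a = −0.31718, b = 0.55353.
Unit vector along 120° is (sin 120°, cos 120°) = (0.8660, -0.5000).
Slope in that direction = a·(0.8660) + b·(-0.5000) = −0.55145.
Apparent dip = arctan|0.55145| = 28.87° (true dip is 32.5°, so apparent ≤ true as expected).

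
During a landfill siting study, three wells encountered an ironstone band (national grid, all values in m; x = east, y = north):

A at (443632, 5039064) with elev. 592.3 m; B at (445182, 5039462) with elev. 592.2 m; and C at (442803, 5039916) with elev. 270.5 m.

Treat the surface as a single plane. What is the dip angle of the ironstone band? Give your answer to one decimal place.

17.3°

Let the plane be z = a·x + b·y + c.
B−A: 1550a + 398b = −0.1;  C−A: −829a + 852b = −321.8.
Solving gives a = 0.07754, b = −0.30225.
Gradient magnitude |∇z| = √(a² + b²) = √(0.00601 + 0.09135) = 0.31204.
True dip = arctan(0.31204) = 17.3°, dipping toward NNW (azimuth ≈ 346°).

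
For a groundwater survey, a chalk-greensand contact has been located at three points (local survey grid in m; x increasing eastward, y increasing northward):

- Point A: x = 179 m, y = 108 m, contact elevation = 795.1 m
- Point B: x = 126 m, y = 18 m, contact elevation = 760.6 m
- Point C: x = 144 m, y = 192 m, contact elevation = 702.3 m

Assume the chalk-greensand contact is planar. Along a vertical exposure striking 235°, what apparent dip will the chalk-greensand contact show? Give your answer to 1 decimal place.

Two edge vectors: Point A→Point B = (-53, -90, -34.5), Point A→Point C = (-35, 84, -92.8).
Normal n = (Point A→Point B) × (Point A→Point C) = (11250, -3710.9, -7602).
So ∂z/∂x = −n_x/n_z = 1.47987 and ∂z/∂y = −n_y/n_z = −0.48815.
Unit vector along 235° is (sin 235°, cos 235°) = (-0.8192, -0.5736).
Slope in that direction = a·(-0.8192) + b·(-0.5736) = −0.93225.
Apparent dip = arctan|0.93225| = 43.0° (true dip is 57.3°, so apparent ≤ true as expected).

43.0°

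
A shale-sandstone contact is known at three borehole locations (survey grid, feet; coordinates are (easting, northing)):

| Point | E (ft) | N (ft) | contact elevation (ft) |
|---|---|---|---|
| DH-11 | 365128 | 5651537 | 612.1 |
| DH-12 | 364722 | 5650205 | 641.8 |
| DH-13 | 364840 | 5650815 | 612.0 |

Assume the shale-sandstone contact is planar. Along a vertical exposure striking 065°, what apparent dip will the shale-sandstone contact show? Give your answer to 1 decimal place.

10.0°

Two edge vectors: DH-11→DH-12 = (-406, -1332, 29.7), DH-11→DH-13 = (-288, -722, -0.1).
Normal n = (DH-11→DH-12) × (DH-11→DH-13) = (21576.6, -8594.2, -90484).
So ∂z/∂E = −n_x/n_z = 0.23846 and ∂z/∂N = −n_y/n_z = −0.09498.
Unit vector along 065° is (sin 65°, cos 65°) = (0.9063, 0.4226).
Slope in that direction = a·(0.9063) + b·(0.4226) = 0.17598.
Apparent dip = arctan|0.17598| = 10.0° (true dip is 14.4°, so apparent ≤ true as expected).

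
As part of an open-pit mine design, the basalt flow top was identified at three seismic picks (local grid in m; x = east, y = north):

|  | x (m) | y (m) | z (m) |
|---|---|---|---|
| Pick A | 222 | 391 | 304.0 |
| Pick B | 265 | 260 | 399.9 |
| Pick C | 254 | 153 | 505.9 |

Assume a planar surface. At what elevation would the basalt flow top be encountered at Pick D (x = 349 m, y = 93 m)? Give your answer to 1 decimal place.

Let the plane be z = a·x + b·y + c.
Pick B−Pick A: 43a − 131b = 95.9;  Pick C−Pick A: 32a − 238b = 201.9.
Solving gives a = −0.59992, b = −0.92898.
Then c = 304 − a·222 − b·391 = 800.41.
At (349, 93): z = −209.4 − 86.4 + 800.41 = 504.6 m.

504.6 m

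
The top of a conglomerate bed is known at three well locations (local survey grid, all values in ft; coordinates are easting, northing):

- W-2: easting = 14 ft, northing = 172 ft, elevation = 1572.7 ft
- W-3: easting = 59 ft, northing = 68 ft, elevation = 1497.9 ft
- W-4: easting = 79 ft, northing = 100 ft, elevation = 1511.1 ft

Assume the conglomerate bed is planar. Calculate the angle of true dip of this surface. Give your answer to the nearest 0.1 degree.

Two edge vectors: W-2→W-3 = (45, -104, -74.8), W-2→W-4 = (65, -72, -61.6).
Normal n = (W-2→W-3) × (W-2→W-4) = (1020.8, -2090, 3520).
So ∂z/∂easting = −n_x/n_z = −0.29000 and ∂z/∂northing = −n_y/n_z = 0.59375.
Gradient magnitude |∇z| = √(a² + b²) = √(0.08410 + 0.35254) = 0.66079.
True dip = arctan(0.66079) = 33.5°, dipping toward SSE (azimuth ≈ 154°).

33.5°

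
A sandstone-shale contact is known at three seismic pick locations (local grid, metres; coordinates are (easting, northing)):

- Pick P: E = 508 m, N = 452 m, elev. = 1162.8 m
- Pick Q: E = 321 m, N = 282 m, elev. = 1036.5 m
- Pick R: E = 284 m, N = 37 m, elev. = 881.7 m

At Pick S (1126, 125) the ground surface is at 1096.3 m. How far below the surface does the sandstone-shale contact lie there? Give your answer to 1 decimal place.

Two edge vectors: Pick P→Pick Q = (-187, -170, -126.3), Pick P→Pick R = (-224, -415, -281.1).
Normal n = (Pick P→Pick Q) × (Pick P→Pick R) = (-4627.5, -24274.5, 39525).
So ∂z/∂E = −n_x/n_z = 0.117078 and ∂z/∂N = −n_y/n_z = 0.614156.
Intercept c from Pick P: 1162.8 − 59.48 − 277.60 = 825.73.
At (1126, 125): z_contact = 131.83 + 76.77 + 825.73 = 1034.33 m.
Depth below ground = 1096.3 − 1034.33 = 62.0 m.

62.0 m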